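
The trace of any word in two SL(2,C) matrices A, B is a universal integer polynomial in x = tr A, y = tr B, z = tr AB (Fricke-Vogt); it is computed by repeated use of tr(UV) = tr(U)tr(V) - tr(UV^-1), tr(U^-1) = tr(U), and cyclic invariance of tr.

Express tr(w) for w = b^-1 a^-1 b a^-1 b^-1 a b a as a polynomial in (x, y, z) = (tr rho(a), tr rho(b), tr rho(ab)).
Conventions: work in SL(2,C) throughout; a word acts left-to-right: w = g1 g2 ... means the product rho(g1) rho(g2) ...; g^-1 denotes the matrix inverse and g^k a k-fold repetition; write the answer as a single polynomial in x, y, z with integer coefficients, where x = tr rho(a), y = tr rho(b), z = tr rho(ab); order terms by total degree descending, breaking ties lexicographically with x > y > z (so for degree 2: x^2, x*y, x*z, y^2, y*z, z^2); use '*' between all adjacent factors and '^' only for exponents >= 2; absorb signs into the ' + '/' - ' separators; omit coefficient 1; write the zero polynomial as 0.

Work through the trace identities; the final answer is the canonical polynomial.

x^2*y^2*z^2 - x^3*y*z - 2*x*y^3*z - 2*x*y*z^3 + x^2*y^2 + x^2*z^2 + y^4 + 2*y^2*z^2 + z^4 + 4*x*y*z - 4*y^2 - 4*z^2 + 2

apply: tr(b^2) = tr(b) tr(b) - tr(1) = y^2 - 2
tr(a b^2) = tr(b) tr(a b) - tr(a) = y*z - x
apply: tr(b a b^2) = tr(b) tr(a b^2) - tr(a b) = y^2*z - x*y - z
use: tr(a b a b) = tr(a b) tr(a b) - tr(1) = z^2 - 2
tr(a b a) = tr(a) tr(b a) - tr(b) = x*z - y
use: tr(b a b^2 a) = tr(b) tr(a b a b) - tr(a b a) = y*z^2 - x*z - y
tr(a b^2 a^-1 b) = tr(b a b^2) tr(a) - tr(b a b^2 a) = x*y^2*z - x^2*y - y*z^2 + y
tr(b a^-1 b^-1 a b) = tr(a b^2 a^-1) tr(b) - tr(a b^2 a^-1 b) = -x*y^2*z + x^2*y + y^3 + y*z^2 - 3*y
use: tr(b a b a^-1 b) = tr(b^2 a b) tr(a) - tr(b^2 a b a) = x*y^2*z - x^2*y - y*z^2 + y
tr(b a b a b^2) = tr(b) tr(b a b a b) - tr(b a b a) = y^2*z^2 - x*y*z - y^2 - z^2 + 2
apply: tr(a b a b a b) = tr(a b) tr(a b a b) - tr(a^-1 b^-1) = z^3 - 3*z
tr(a b a b a) = tr(a) tr(b a b a) - tr(b a b) = x*z^2 - y*z - x
tr(b a b a b^2 a) = tr(b) tr(a b a b a b) - tr(a b a b a) = y*z^3 - x*z^2 - 2*y*z + x
tr(b a^-1 b a b a b) = tr(b a b a b^2) tr(a) - tr(b a b a b^2 a) = x*y^2*z^2 - x^2*y*z - y*z^3 - x*y^2 + 2*y*z + x
apply: tr(b a b a b a b a) = tr(a b a b) tr(a b a b) - tr(1) = z^4 - 4*z^2 + 2
apply: tr(b a^-1 b a b a b a) = tr(b a b a b a b) tr(a) - tr(b a b a b a b a) = x*y*z^3 - x^2*z^2 - z^4 - 2*x*y*z + x^2 + 4*z^2 - 2
apply: tr(a b a b a^-1 b a^-1 b) = tr(b a^-1 b a b a b) tr(a) - tr(b a^-1 b a b a b a) = x^2*y^2*z^2 - x^3*y*z - 2*x*y*z^3 - x^2*y^2 + x^2*z^2 + z^4 + 4*x*y*z - 4*z^2 + 2
apply: tr(a^-1 b a^-1 b^-1 a b a b) = tr(a b a b a^-1 b a^-1) tr(b) - tr(a b a b a^-1 b a^-1 b) = -x^2*y^2*z^2 + x^3*y*z + x*y^3*z + 2*x*y*z^3 - x^2*z^2 - y^2*z^2 - z^4 - 4*x*y*z + y^2 + 4*z^2 - 2
use: tr(b^-1 a^-1 b a^-1 b^-1 a b a) = tr(a^-1 b a^-1 b^-1 a b a) tr(b) - tr(a^-1 b a^-1 b^-1 a b a b) = x^2*y^2*z^2 - x^3*y*z - 2*x*y^3*z - 2*x*y*z^3 + x^2*y^2 + x^2*z^2 + y^4 + 2*y^2*z^2 + z^4 + 4*x*y*z - 4*y^2 - 4*z^2 + 2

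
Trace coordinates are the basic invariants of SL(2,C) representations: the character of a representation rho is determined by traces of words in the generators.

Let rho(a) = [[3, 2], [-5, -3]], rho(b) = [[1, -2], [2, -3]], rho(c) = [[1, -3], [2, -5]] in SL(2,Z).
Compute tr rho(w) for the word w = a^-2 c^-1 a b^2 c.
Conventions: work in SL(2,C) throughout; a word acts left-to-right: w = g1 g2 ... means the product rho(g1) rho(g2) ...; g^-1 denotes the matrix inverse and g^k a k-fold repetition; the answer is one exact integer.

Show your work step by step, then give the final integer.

rho(a^-1) = [[-3, -2], [5, 3]]
... * rho(a^-1) = [[-3, -2], [5, 3]]  ->  [[-1, 0], [0, -1]]
... * rho(c^-1) = [[-5, 3], [-2, 1]]  ->  [[5, -3], [2, -1]]
... * rho(a) = [[3, 2], [-5, -3]]  ->  [[30, 19], [11, 7]]
... * rho(b) = [[1, -2], [2, -3]]  ->  [[68, -117], [25, -43]]
... * rho(b) = [[1, -2], [2, -3]]  ->  [[-166, 215], [-61, 79]]
... * rho(c) = [[1, -3], [2, -5]]  ->  [[264, -577], [97, -212]]
tr = 264 + -212 = 52

52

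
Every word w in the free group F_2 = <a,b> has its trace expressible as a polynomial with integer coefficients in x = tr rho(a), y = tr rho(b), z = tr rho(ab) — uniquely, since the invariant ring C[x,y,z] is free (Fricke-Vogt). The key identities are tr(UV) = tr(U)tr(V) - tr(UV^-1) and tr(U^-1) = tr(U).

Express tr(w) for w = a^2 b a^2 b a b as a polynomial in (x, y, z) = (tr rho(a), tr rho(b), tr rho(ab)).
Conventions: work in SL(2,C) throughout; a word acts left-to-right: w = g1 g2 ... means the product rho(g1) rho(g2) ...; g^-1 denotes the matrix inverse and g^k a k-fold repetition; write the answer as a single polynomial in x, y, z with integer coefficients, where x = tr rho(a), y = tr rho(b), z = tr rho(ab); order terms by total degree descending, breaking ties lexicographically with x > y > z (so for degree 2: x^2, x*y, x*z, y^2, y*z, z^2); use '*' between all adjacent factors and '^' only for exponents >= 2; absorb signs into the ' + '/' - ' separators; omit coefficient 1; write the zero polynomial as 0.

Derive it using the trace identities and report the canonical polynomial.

reduce: tr(a b a b) = tr(a b)*tr(a b) - tr(1) = z^2 - 2
tr(b a b a b a) = tr(a b a b)*tr(a b) - tr(b a) = z^3 - 3*z
tr(a b a) = tr(a)*tr(b a) - tr(b) = x*z - y
tr(b a b a b) = tr(b)*tr(a b a b) - tr(a b a) = y*z^2 - x*z - y
tr(b a b a^2 b a) = tr(a)*tr(b a b a b a) - tr(b a b a b) = x*z^3 - y*z^2 - 2*x*z + y
tr(b a b) = tr(b)*tr(a b) - tr(a) = y*z - x
tr(b^2 a b) = tr(b)*tr(b a b) - tr(b a) = y^2*z - x*y - z
tr(b a b a^2 b) = tr(a)*tr(b^2 a b a) - tr(b^2 a b) = x*y*z^2 - x^2*z - y^2*z + z
so tr(a^2 b a^2 b a b) = tr(a)*tr(b a b a^2 b a) - tr(b a b a^2 b) = x^2*z^3 - 2*x*y*z^2 - x^2*z + y^2*z + x*y - z

x^2*z^3 - 2*x*y*z^2 - x^2*z + y^2*z + x*y - z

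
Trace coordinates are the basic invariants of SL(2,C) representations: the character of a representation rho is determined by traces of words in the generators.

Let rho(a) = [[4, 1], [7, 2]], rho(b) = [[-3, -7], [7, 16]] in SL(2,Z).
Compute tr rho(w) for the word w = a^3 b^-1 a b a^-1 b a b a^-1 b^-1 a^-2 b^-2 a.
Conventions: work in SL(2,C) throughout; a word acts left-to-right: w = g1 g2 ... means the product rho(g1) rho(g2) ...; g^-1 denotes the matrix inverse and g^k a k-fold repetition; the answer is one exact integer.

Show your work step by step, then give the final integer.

201672218101507

rho(a) = [[4, 1], [7, 2]]
... * rho(a) = [[4, 1], [7, 2]]  ->  [[23, 6], [42, 11]]
... * rho(a) = [[4, 1], [7, 2]]  ->  [[134, 35], [245, 64]]
... * rho(b^-1) = [[16, 7], [-7, -3]]  ->  [[1899, 833], [3472, 1523]]
... * rho(a) = [[4, 1], [7, 2]]  ->  [[13427, 3565], [24549, 6518]]
... * rho(b) = [[-3, -7], [7, 16]]  ->  [[-15326, -36949], [-28021, -67555]]
... * rho(a^-1) = [[2, -1], [-7, 4]]  ->  [[227991, -132470], [416843, -242199]]
... * rho(b) = [[-3, -7], [7, 16]]  ->  [[-1611263, -3715457], [-2945922, -6793085]]
... * rho(a) = [[4, 1], [7, 2]]  ->  [[-32453251, -9042177], [-59335283, -16532092]]
... * rho(b) = [[-3, -7], [7, 16]]  ->  [[34064514, 82497925], [62281205, 150833509]]
... * rho(a^-1) = [[2, -1], [-7, 4]]  ->  [[-509356447, 295927186], [-931272153, 541052831]]
... * rho(b^-1) = [[16, 7], [-7, -3]]  ->  [[-10221193454, -4453276687], [-18687724265, -8142063564]]
... * rho(a^-1) = [[2, -1], [-7, 4]]  ->  [[10730549901, -7591913294], [19618996418, -13880529991]]
... * rho(a^-1) = [[2, -1], [-7, 4]]  ->  [[74604492860, -41098203077], [136401702773, -75141116382]]
... * rho(b^-1) = [[16, 7], [-7, -3]]  ->  [[1481359307299, 645526059251], [2708415059042, 1180235268557]]
... * rho(b^-1) = [[16, 7], [-7, -3]]  ->  [[19183066502027, 8432936973340], [35072994064773, 15418199607623]]
... * rho(a) = [[4, 1], [7, 2]]  ->  [[135762824821488, 36048940448707], [248219373512453, 65909393280019]]
tr = 135762824821488 + 65909393280019 = 201672218101507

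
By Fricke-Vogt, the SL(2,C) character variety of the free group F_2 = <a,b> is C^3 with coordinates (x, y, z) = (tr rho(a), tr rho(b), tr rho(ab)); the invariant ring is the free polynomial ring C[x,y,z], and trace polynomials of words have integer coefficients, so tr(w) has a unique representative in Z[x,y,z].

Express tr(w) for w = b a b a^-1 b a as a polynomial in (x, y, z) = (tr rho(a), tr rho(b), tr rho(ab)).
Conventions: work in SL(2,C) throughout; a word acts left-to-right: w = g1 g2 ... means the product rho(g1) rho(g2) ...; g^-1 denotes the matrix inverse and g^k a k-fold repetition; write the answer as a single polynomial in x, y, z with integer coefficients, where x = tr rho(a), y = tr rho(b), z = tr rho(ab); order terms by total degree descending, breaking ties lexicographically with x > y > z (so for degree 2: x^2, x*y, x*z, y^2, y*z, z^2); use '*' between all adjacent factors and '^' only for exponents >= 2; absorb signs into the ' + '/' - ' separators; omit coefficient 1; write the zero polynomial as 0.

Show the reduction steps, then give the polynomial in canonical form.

tr(a b a b) = tr(a b) * tr(a b) - tr(1)   [split at repeated a] = z^2 - 2
tr(a b a) = tr(a) * tr(b a) - tr(b) = x*z - y
tr(b a b a b) = tr(b) * tr(a b a b) - tr(a b a) = y*z^2 - x*z - y
tr(b a b a b a) = tr(a b) * tr(a b a b) - tr(a^-1 b^-1)   [split at repeated a] = z^3 - 3*z
and tr(b a b a^-1 b a) = tr(b a b a b) * tr(a) - tr(b a b a b a) = x*y*z^2 - x^2*z - z^3 - x*y + 3*z

x*y*z^2 - x^2*z - z^3 - x*y + 3*z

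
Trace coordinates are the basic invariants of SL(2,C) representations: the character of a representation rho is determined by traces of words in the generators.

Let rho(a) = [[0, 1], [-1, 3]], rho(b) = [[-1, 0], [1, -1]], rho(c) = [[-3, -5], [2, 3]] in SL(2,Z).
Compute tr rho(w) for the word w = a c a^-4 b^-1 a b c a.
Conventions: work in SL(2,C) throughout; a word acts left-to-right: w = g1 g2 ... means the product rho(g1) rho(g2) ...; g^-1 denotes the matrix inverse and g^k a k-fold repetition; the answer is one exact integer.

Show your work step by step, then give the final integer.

-16395

rho(a) = [[0, 1], [-1, 3]]
... * rho(c) = [[-3, -5], [2, 3]]  ->  [[2, 3], [9, 14]]
... * rho(a^-1) = [[3, -1], [1, 0]]  ->  [[9, -2], [41, -9]]
... * rho(a^-1) = [[3, -1], [1, 0]]  ->  [[25, -9], [114, -41]]
... * rho(a^-1) = [[3, -1], [1, 0]]  ->  [[66, -25], [301, -114]]
... * rho(a^-1) = [[3, -1], [1, 0]]  ->  [[173, -66], [789, -301]]
... * rho(b^-1) = [[-1, 0], [-1, -1]]  ->  [[-107, 66], [-488, 301]]
... * rho(a) = [[0, 1], [-1, 3]]  ->  [[-66, 91], [-301, 415]]
... * rho(b) = [[-1, 0], [1, -1]]  ->  [[157, -91], [716, -415]]
... * rho(c) = [[-3, -5], [2, 3]]  ->  [[-653, -1058], [-2978, -4825]]
... * rho(a) = [[0, 1], [-1, 3]]  ->  [[1058, -3827], [4825, -17453]]
tr = 1058 + -17453 = -16395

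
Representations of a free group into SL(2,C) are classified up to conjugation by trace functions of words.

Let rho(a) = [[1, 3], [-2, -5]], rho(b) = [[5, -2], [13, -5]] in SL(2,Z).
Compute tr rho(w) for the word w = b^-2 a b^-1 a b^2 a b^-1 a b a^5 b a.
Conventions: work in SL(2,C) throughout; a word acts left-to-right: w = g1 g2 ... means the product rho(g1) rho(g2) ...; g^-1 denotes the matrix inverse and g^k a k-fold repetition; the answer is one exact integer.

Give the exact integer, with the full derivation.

94944869425

rho(b^-1) = [[-5, 2], [-13, 5]]
... * rho(b^-1) = [[-5, 2], [-13, 5]]  ->  [[-1, 0], [0, -1]]
... * rho(a) = [[1, 3], [-2, -5]]  ->  [[-1, -3], [2, 5]]
... * rho(b^-1) = [[-5, 2], [-13, 5]]  ->  [[44, -17], [-75, 29]]
... * rho(a) = [[1, 3], [-2, -5]]  ->  [[78, 217], [-133, -370]]
... * rho(b) = [[5, -2], [13, -5]]  ->  [[3211, -1241], [-5475, 2116]]
... * rho(b) = [[5, -2], [13, -5]]  ->  [[-78, -217], [133, 370]]
... * rho(a) = [[1, 3], [-2, -5]]  ->  [[356, 851], [-607, -1451]]
... * rho(b^-1) = [[-5, 2], [-13, 5]]  ->  [[-12843, 4967], [21898, -8469]]
... * rho(a) = [[1, 3], [-2, -5]]  ->  [[-22777, -63364], [38836, 108039]]
... * rho(b) = [[5, -2], [13, -5]]  ->  [[-937617, 362374], [1598687, -617867]]
... * rho(a) = [[1, 3], [-2, -5]]  ->  [[-1662365, -4624721], [2834421, 7885396]]
... * rho(a) = [[1, 3], [-2, -5]]  ->  [[7587077, 18136510], [-12936371, -30923717]]
... * rho(a) = [[1, 3], [-2, -5]]  ->  [[-28685943, -67921319], [48911063, 115809472]]
... * rho(a) = [[1, 3], [-2, -5]]  ->  [[107156695, 253548766], [-182707881, -432314171]]
... * rho(a) = [[1, 3], [-2, -5]]  ->  [[-399940837, -946273745], [681920461, 1613447212]]
... * rho(b) = [[5, -2], [13, -5]]  ->  [[-14301262870, 5531250399], [24384416061, -9431076982]]
... * rho(a) = [[1, 3], [-2, -5]]  ->  [[-25363763668, -70560040605], [43246570025, 120308633093]]
tr = -25363763668 + 120308633093 = 94944869425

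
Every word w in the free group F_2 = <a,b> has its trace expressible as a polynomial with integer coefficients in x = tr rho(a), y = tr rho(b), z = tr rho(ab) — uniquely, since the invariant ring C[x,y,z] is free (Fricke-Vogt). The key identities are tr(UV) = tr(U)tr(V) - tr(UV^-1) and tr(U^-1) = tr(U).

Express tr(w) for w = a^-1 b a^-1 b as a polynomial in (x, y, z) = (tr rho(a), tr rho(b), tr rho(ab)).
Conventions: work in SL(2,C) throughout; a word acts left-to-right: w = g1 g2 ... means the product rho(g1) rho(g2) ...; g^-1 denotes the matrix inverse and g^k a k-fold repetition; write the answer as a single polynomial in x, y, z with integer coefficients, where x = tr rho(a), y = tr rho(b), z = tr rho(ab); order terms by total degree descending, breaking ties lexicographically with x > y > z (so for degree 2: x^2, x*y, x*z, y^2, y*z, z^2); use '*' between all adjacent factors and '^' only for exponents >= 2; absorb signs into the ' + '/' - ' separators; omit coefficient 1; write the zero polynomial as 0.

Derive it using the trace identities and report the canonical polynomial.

tr(b^2) = tr(b) * tr(b) - tr(1) = y^2 - 2
tr(b^2 a) = tr(b) * tr(a b) - tr(a) = y*z - x
tr(b a^-1 b) = tr(b^2) * tr(a) - tr(b^2 a) = x*y^2 - y*z - x
tr(b a b a) = tr(b a) * tr(b a) - tr(1)   [split at repeated b] = z^2 - 2
tr(b a^-1 b a) = tr(b a b) * tr(a) - tr(b a b a) = x*y*z - x^2 - z^2 + 2
tr(a^-1 b a^-1 b) = tr(b a^-1 b) * tr(a) - tr(b a^-1 b a) = x^2*y^2 - 2*x*y*z + z^2 - 2

x^2*y^2 - 2*x*y*z + z^2 - 2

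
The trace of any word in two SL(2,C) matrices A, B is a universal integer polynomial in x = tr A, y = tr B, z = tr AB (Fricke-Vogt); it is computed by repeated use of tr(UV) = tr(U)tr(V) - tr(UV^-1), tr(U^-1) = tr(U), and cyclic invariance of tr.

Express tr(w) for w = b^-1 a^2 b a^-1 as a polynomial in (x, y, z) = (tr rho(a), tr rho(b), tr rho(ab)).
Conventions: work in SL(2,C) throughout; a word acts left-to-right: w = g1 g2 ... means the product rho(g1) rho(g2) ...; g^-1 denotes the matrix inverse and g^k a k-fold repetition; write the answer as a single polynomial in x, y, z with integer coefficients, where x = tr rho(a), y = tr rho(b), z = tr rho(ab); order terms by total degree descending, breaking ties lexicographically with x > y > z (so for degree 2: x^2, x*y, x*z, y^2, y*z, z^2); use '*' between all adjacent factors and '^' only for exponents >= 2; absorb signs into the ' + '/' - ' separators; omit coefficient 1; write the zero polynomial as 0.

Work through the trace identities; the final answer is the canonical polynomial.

-x^2*y*z + x^3 + x*y^2 + x*z^2 - 3*x

reduce: tr(a^2) = tr(a) tr(a) - tr(1)   [square of a] = x^2 - 2
reduce: tr(a b a) = tr(a) tr(b a) - tr(b)   [square of a] = x*z - y
tr(a^2 b a) = tr(a) tr(a b a) - tr(a b)   [square of a] = x^2*z - x*y - z
so tr(b a b a) = tr(a b) tr(a b) - tr(1)   [split at a repeated a] = z^2 - 2
tr(b a b) = tr(b) tr(a b) - tr(a)   [square of b] = y*z - x
so tr(a^2 b a b) = tr(a) tr(b a b a) - tr(b a b)   [square of a] = x*z^2 - y*z - x
tr(b^-1 a^2 b a) = tr(a^2 b a) tr(b) - tr(a^2 b a b)   [inverse elimination on b] = x^2*y*z - x*y^2 - x*z^2 + x
tr(b^-1 a^2 b a^-1) = tr(b^-1 a^2 b) tr(a) - tr(b^-1 a^2 b a)   [inverse elimination on a] = -x^2*y*z + x^3 + x*y^2 + x*z^2 - 3*x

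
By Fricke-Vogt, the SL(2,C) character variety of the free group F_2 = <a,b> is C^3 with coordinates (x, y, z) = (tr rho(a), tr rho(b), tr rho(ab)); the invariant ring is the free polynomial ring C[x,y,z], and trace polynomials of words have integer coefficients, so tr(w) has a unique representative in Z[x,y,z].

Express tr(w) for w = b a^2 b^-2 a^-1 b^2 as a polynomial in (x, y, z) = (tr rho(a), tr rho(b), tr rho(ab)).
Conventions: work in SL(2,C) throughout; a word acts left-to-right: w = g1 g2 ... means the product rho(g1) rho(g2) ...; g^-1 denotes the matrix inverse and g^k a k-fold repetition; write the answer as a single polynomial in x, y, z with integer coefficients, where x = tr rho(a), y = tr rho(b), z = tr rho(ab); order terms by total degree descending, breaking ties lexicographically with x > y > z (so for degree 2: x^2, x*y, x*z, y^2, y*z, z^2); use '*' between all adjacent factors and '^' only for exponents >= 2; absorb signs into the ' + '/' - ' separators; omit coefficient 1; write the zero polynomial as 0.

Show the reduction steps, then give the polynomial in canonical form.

tr(b a^2) = tr(a) * tr(b a) - tr(b) = x*z - y
next, tr(a b^2) = tr(b) * tr(a b) - tr(a) = y*z - x
tr(b^3 a) = tr(b) * tr(a b^2) - tr(a b) = y^2*z - x*y - z
and tr(b^2) = tr(b) * tr(b) - tr(1) = y^2 - 2
and tr(b^3) = tr(b) * tr(b^2) - tr(b) = y^3 - 3*y
next, tr(a b^3 a) = tr(a) * tr(b^3 a) - tr(b^3) = x*y^2*z - x^2*y - y^3 - x*z + 3*y
tr(a b^3 a^2) = tr(a) * tr(a b^3 a) - tr(a b^3) = x^2*y^2*z - x^3*y - x*y^3 - x^2*z - y^2*z + 4*x*y + z
and tr(a b a b) = tr(b a) * tr(b a) - tr(1) = z^2 - 2
next, tr(a b a b^2) = tr(b) * tr(a b a b) - tr(a b a) = y*z^2 - x*z - y
next, tr(b a b^3 a) = tr(b) * tr(a b a b^2) - tr(a b a b) = y^2*z^2 - x*y*z - y^2 - z^2 + 2
tr(b a b^3) = tr(b) * tr(b a b^2) - tr(b a b) = y^3*z - x*y^2 - 2*y*z + x
tr(a b^3 a^2 b) = tr(a) * tr(b a b^3 a) - tr(b a b^3) = x*y^2*z^2 - x^2*y*z - y^3*z - x*z^2 + 2*y*z + x
tr(a b^3 a^2 b^-1) = tr(a b^3 a^2) * tr(b) - tr(a b^3 a^2 b) = x^2*y^3*z - x^3*y^2 - x*y^4 - x*y^2*z^2 + 4*x*y^2 + x*z^2 - y*z - x
tr(b^3 a^2 b^-2 a) = tr(a b^3 a^2 b^-1) * tr(b) - tr(a b^3 a^2) = x^2*y^4*z - x^3*y^3 - x*y^5 - x*y^3*z^2 - x^2*y^2*z + x^3*y + 5*x*y^3 + x*y*z^2 + x^2*z - 5*x*y - z
next, tr(b a^2 b^-2 a^-1 b^2) = tr(b^3 a^2 b^-2) * tr(a) - tr(b^3 a^2 b^-2 a) = -x^2*y^4*z + x^3*y^3 + x*y^5 + x*y^3*z^2 + x^2*y^2*z - x^3*y - 5*x*y^3 - x*y*z^2 + 4*x*y + z

-x^2*y^4*z + x^3*y^3 + x*y^5 + x*y^3*z^2 + x^2*y^2*z - x^3*y - 5*x*y^3 - x*y*z^2 + 4*x*y + z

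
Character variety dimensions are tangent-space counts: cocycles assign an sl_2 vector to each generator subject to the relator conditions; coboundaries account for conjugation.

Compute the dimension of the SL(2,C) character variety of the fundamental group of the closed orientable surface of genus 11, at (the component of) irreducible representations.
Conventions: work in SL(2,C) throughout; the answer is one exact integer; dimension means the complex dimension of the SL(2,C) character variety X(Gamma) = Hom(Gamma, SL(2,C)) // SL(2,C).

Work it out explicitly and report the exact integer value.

The genus-11 surface group: 2g = 22 generators, one relator prod [a_i, b_i].
Before the relator condition, cocycle space has dim 3*22 = 66.
H^2 = coker(d_2) is dual to H^0 = 0 at irreducible rho (Poincare duality), so d_2 is onto: dim Z^1 = 63.
As always at irreducible rho, dim B^1 = 3.
dim X = dim H^1 = 63 - 3 = 60.

60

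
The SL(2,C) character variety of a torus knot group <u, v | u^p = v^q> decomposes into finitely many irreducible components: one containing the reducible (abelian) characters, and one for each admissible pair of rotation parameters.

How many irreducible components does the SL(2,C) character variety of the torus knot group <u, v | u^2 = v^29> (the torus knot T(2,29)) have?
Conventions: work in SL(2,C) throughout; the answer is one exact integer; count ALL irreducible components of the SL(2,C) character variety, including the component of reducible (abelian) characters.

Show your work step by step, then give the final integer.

15

For T(2,29): irreducibility forces the central element u^2 = v^29 to one of +I, -I.
So on each irreducible component the traces are pinned: tr(u) = 2*cos(pi*alpha/2) with 1 <= alpha <= 1, tr(v) = 2*cos(pi*beta/29) with 1 <= beta <= 28.
The two central values (-1)^alpha I and (-1)^beta I must be the same matrix, so alpha and beta share a parity.
count pairs: odd alpha (1 choices) x odd beta (14), plus even alpha (0) x even beta (14): 1*14 + 0*14 = 14.
That is 14 components of irreducible characters, and with the reducible (abelian) component the total is 15.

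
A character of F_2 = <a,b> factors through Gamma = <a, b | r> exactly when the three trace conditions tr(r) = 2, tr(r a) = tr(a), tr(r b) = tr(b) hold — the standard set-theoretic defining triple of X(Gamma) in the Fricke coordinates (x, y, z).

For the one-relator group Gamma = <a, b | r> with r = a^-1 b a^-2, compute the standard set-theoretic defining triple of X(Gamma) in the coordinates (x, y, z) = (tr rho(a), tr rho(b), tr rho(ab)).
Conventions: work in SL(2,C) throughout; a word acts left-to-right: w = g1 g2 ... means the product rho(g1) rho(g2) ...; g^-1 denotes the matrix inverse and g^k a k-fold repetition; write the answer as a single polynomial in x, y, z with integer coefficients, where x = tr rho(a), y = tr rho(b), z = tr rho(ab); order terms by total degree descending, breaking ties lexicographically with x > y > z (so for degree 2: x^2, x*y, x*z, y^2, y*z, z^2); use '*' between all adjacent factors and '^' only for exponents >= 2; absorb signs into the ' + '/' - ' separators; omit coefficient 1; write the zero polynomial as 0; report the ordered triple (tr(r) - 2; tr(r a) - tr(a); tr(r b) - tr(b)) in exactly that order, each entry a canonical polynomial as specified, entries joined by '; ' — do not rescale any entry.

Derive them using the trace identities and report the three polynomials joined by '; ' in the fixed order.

x^3*y - x^2*z - 2*x*y + z - 2; x^2*y - x*z - x - y; x^3*y^2 - 2*x^2*y*z - x*y^2 + x*z^2 + y*z - x - y

tr(a^-1 b) = tr(b)*tr(a) - tr(b a) = x*y - z
tr(a^-2 b) = tr(a^-1 b)*tr(a) - tr(a^-1 b a) = x^2*y - x*z - y
tr(a^-1 b a^-2) = tr(a^-2 b)*tr(a) - tr(a^-2 b a) = x^3*y - x^2*z - 2*x*y + z
tr(b^2) = tr(b)*tr(b) - tr(1) = y^2 - 2
tr(b^2 a) = tr(b)*tr(a b) - tr(a) = y*z - x
tr(b a^-1 b) = tr(b^2)*tr(a) - tr(b^2 a) = x*y^2 - y*z - x
tr(b a b a) = tr(b a)*tr(b a) - tr(1)   [split at repeated b] = z^2 - 2
tr(b a^-1 b a) = tr(b a b)*tr(a) - tr(b a b a) = x*y*z - x^2 - z^2 + 2
tr(b a^-1 b a^-1) = tr(b a^-1 b)*tr(a) - tr(b a^-1 b a) = x^2*y^2 - 2*x*y*z + z^2 - 2
tr(a^-1 b a^-2 b) = tr(b a^-1 b a^-1)*tr(a) - tr(b a^-1 b) = x^3*y^2 - 2*x^2*y*z - x*y^2 + x*z^2 + y*z - x
assemble the triple (tr(r) - 2; tr(r a) - x; tr(r b) - y)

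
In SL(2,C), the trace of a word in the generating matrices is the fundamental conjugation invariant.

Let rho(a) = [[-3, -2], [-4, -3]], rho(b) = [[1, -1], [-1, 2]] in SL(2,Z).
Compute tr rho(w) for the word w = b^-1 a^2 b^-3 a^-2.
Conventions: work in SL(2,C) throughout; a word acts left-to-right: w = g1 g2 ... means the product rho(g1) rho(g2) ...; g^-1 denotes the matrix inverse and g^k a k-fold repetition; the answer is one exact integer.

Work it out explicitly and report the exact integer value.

1199

rho(b^-1) = [[2, 1], [1, 1]]
... * rho(a) = [[-3, -2], [-4, -3]]  ->  [[-10, -7], [-7, -5]]
... * rho(a) = [[-3, -2], [-4, -3]]  ->  [[58, 41], [41, 29]]
... * rho(b^-1) = [[2, 1], [1, 1]]  ->  [[157, 99], [111, 70]]
... * rho(b^-1) = [[2, 1], [1, 1]]  ->  [[413, 256], [292, 181]]
... * rho(b^-1) = [[2, 1], [1, 1]]  ->  [[1082, 669], [765, 473]]
... * rho(a^-1) = [[-3, 2], [4, -3]]  ->  [[-570, 157], [-403, 111]]
... * rho(a^-1) = [[-3, 2], [4, -3]]  ->  [[2338, -1611], [1653, -1139]]
tr = 2338 + -1139 = 1199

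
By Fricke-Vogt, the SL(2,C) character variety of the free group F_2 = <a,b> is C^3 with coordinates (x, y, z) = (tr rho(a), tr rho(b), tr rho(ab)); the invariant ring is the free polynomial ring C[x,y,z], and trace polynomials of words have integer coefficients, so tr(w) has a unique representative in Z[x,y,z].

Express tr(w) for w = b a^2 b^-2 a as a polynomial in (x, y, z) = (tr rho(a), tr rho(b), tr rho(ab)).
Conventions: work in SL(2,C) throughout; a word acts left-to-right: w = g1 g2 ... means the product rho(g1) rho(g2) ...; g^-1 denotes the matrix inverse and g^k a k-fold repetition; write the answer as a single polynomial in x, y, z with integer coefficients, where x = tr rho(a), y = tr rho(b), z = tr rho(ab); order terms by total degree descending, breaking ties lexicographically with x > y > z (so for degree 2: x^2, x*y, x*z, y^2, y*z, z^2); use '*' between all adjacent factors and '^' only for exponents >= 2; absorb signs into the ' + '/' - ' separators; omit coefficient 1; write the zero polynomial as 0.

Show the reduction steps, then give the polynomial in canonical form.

x^2*y^2*z - x*y^3 - x*y*z^2 - x^2*z + 2*x*y + z

and trace(a b a) = trace(a)*trace(b a) - trace(b)  (reduce the a square) = x*z - y
and trace(a b a^2) = trace(a)*trace(a b a) - trace(a b)  (reduce the a square) = x^2*z - x*y - z
trace(b a b a) = trace(b a)*trace(b a) - trace(1)  (split on b) = z^2 - 2
trace(b a b) = trace(b)*trace(a b) - trace(a)  (reduce the b square) = y*z - x
trace(a b a^2 b) = trace(a)*trace(b a b a) - trace(b a b)  (reduce the a square) = x*z^2 - y*z - x
trace(b^-1 a b a^2) = trace(a b a^2)*trace(b) - trace(a b a^2 b)  (eliminate b^-1) = x^2*y*z - x*y^2 - x*z^2 + x
next, trace(b a^2 b^-2 a) = trace(b^-1 a b a^2)*trace(b) - trace(b^-1 a b a^2 b)  (eliminate b^-1) = x^2*y^2*z - x*y^3 - x*y*z^2 - x^2*z + 2*x*y + z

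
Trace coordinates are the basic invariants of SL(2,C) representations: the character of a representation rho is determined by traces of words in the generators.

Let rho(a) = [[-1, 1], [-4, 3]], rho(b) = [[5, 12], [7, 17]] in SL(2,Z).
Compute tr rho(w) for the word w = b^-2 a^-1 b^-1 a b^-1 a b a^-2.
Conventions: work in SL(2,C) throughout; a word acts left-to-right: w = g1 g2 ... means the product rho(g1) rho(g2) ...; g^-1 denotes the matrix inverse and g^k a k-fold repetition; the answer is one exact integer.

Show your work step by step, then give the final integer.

rho(b^-1) = [[17, -12], [-7, 5]]
... * rho(b^-1) = [[17, -12], [-7, 5]]  ->  [[373, -264], [-154, 109]]
... * rho(a^-1) = [[3, -1], [4, -1]]  ->  [[63, -109], [-26, 45]]
... * rho(b^-1) = [[17, -12], [-7, 5]]  ->  [[1834, -1301], [-757, 537]]
... * rho(a) = [[-1, 1], [-4, 3]]  ->  [[3370, -2069], [-1391, 854]]
... * rho(b^-1) = [[17, -12], [-7, 5]]  ->  [[71773, -50785], [-29625, 20962]]
... * rho(a) = [[-1, 1], [-4, 3]]  ->  [[131367, -80582], [-54223, 33261]]
... * rho(b) = [[5, 12], [7, 17]]  ->  [[92761, 206510], [-38288, -85239]]
... * rho(a^-1) = [[3, -1], [4, -1]]  ->  [[1104323, -299271], [-455820, 123527]]
... * rho(a^-1) = [[3, -1], [4, -1]]  ->  [[2115885, -805052], [-873352, 332293]]
tr = 2115885 + 332293 = 2448178

2448178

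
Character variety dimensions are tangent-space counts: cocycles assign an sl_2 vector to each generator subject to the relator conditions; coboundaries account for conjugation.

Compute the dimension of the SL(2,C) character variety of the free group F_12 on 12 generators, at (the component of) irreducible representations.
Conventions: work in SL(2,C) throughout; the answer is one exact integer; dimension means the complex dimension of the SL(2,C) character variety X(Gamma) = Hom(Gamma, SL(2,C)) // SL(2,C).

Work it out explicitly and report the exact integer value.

Here Gamma is free of rank 12 — no relator constrains a cocycle.
A cocycle picks one sl_2 vector per generator freely, giving dim Z^1 = 3*12 = 36.
Irreducibility makes the coboundary map sl_2 -> Z^1 injective (trivial centralizer), so dim B^1 = 3.
dim X = dim H^1 = dim Z^1 - dim B^1 = 36 - 3 = 33.

33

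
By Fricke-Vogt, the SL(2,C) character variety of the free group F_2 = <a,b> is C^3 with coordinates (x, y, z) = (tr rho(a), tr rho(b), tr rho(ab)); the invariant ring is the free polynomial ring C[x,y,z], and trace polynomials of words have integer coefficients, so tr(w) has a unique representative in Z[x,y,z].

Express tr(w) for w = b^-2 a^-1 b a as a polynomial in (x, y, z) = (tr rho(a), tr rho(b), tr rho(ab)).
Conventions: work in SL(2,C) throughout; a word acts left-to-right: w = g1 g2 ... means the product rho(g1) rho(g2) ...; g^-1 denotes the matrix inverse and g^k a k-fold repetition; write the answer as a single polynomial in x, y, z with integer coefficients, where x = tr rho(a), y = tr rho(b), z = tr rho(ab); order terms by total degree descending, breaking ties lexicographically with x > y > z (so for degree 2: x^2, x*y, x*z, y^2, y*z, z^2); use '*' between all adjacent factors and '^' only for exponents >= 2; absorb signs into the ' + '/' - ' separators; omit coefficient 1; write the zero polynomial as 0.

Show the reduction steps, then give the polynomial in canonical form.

trace(b a b) = trace(b) * trace(a b) - trace(a)   [square of b] = y*z - x
reduce: trace(b a b a) = trace(b a) * trace(b a) - trace(1)   [split at a repeated b] = z^2 - 2
trace(a^-1 b a b) = trace(b a b) * trace(a) - trace(b a b a)   [inverse elimination on a] = x*y*z - x^2 - z^2 + 2
trace(b^-1 a^-1 b a) = trace(a^-1 b a) * trace(b) - trace(a^-1 b a b)   [inverse elimination on b] = -x*y*z + x^2 + y^2 + z^2 - 2
reduce: trace(b^-2 a^-1 b a) = trace(b^-1 a^-1 b a) * trace(b) - trace(b^-1 a^-1 b a b)   [inverse elimination on b] = -x*y^2*z + x^2*y + y^3 + y*z^2 - 3*y

-x*y^2*z + x^2*y + y^3 + y*z^2 - 3*y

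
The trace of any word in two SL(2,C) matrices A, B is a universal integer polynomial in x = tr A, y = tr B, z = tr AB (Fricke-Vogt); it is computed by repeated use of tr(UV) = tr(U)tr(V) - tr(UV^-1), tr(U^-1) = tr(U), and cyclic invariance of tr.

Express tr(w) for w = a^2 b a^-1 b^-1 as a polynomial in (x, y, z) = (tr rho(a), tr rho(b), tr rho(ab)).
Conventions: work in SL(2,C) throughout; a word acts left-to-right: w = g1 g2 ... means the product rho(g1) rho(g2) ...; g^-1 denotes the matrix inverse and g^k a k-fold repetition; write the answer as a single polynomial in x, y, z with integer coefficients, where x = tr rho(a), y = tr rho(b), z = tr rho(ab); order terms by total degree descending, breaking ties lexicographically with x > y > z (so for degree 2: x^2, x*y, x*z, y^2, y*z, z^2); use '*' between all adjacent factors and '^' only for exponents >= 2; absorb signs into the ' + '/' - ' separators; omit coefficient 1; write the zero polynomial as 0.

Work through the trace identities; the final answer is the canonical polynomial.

-x^2*y*z + x^3 + x*y^2 + x*z^2 - 3*x

trace(a^2 b) = trace(a) * trace(b a) - trace(b)  (reduce the a square) = x*z - y
trace(a^2) = trace(a) * trace(a) - trace(1)  (reduce the a square) = x^2 - 2
trace(b a^2 b) = trace(b) * trace(a^2 b) - trace(a^2)  (reduce the b square) = x*y*z - x^2 - y^2 + 2
trace(b a b a) = trace(b a) * trace(b a) - trace(1)  (split on b) = z^2 - 2
trace(b a b) = trace(b) * trace(a b) - trace(a)  (reduce the b square) = y*z - x
trace(b a^2 b a) = trace(a) * trace(b a b a) - trace(b a b)  (reduce the a square) = x*z^2 - y*z - x
trace(a^2 b a^-1 b) = trace(b a^2 b) * trace(a) - trace(b a^2 b a)  (eliminate a^-1) = x^2*y*z - x^3 - x*y^2 - x*z^2 + y*z + 3*x
trace(a^2 b a^-1 b^-1) = trace(a^2 b a^-1) * trace(b) - trace(a^2 b a^-1 b)  (eliminate b^-1) = -x^2*y*z + x^3 + x*y^2 + x*z^2 - 3*x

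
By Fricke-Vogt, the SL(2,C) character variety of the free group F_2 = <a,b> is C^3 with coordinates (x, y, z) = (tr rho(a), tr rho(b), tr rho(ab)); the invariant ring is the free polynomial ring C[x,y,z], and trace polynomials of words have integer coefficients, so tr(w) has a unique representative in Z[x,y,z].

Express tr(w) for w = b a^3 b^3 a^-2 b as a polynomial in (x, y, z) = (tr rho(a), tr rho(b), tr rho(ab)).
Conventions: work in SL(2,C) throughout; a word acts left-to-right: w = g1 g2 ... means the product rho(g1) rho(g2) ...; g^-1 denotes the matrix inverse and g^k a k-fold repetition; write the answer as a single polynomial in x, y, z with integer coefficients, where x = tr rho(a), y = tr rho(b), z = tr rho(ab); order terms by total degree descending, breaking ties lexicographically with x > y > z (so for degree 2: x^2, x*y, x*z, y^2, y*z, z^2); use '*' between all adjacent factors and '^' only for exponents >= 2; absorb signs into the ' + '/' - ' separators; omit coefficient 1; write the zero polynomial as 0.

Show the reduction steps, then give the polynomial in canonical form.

trace(b^2 a) = trace(b)*trace(a b) - trace(a)  (reduce the b square) = y*z - x
trace(b^2) = trace(b)*trace(b) - trace(1)  (reduce the b square) = y^2 - 2
trace(a^2 b^2) = trace(a)*trace(b^2 a) - trace(b^2)  (reduce the a square) = x*y*z - x^2 - y^2 + 2
trace(a^2 b) = trace(a)*trace(b a) - trace(b)  (reduce the a square) = x*z - y
trace(b a^2 b^2) = trace(b)*trace(a^2 b^2) - trace(a^2 b)  (reduce the b square) = x*y^2*z - x^2*y - y^3 - x*z + 3*y
trace(a b^4 a) = trace(b)*trace(b a^2 b^2) - trace(b a^2 b)  (reduce the b square) = x*y^3*z - x^2*y^2 - y^4 - 2*x*y*z + x^2 + 4*y^2 - 2
trace(b^2 a b) = trace(b)*trace(b a b) - trace(b a)  (reduce the b square) = y^2*z - x*y - z
trace(a b^4) = trace(b)*trace(b^2 a b) - trace(b^2 a)  (reduce the b square) = y^3*z - x*y^2 - 2*y*z + x
trace(b^2 a^3 b^2) = trace(a)*trace(a b^4 a) - trace(a b^4)  (reduce the a square) = x^2*y^3*z - x^3*y^2 - x*y^4 - 2*x^2*y*z - y^3*z + x^3 + 5*x*y^2 + 2*y*z - 3*x
trace(b^2 a^3 b) = trace(a)*trace(a b^3 a) - trace(a b^3)  (reduce the a square) = x^2*y^2*z - x^3*y - x*y^3 - x^2*z - y^2*z + 4*x*y + z
trace(b^2 a^3 b^3) = trace(b)*trace(b^2 a^3 b^2) - trace(b^2 a^3 b)  (reduce the b square) = x^2*y^4*z - x^3*y^3 - x*y^5 - 3*x^2*y^2*z - y^4*z + 2*x^3*y + 6*x*y^3 + x^2*z + 3*y^2*z - 7*x*y - z
trace(a b a b) = trace(b a)*trace(b a) - trace(1)  (split on b) = z^2 - 2
trace(b^2 a b a) = trace(b)*trace(a b a b) - trace(a b a)  (reduce the b square) = y*z^2 - x*z - y
trace(a^2 b^2 a b) = trace(a)*trace(b^2 a b a) - trace(b^2 a b)  (reduce the a square) = x*y*z^2 - x^2*z - y^2*z + z
trace(a^3 b) = trace(a)*trace(b a^2) - trace(b a)  (reduce the a square) = x^2*z - x*y - z
trace(a^2) = trace(a)*trace(a) - trace(1)  (reduce the a square) = x^2 - 2
trace(a^3) = trace(a)*trace(a^2) - trace(a)  (reduce the a square) = x^3 - 3*x
trace(a^2 b^2 a) = trace(b)*trace(a^3 b) - trace(a^3)  (reduce the b square) = x^2*y*z - x^3 - x*y^2 - y*z + 3*x
trace(a b^2 a b^2 a) = trace(b)*trace(a^2 b^2 a b) - trace(a^2 b^2 a)  (reduce the b square) = x*y^2*z^2 - 2*x^2*y*z - y^3*z + x^3 + x*y^2 + 2*y*z - 3*x
trace(a b^2 a b^2) = trace(b)*trace(a b^2 a b) - trace(a b^2 a)  (reduce the b square) = y^2*z^2 - 2*x*y*z + x^2 - 2
trace(a b^2 a^3 b^2) = trace(a)*trace(a b^2 a b^2 a) - trace(a b^2 a b^2)  (reduce the a square) = x^2*y^2*z^2 - 2*x^3*y*z - x*y^3*z + x^4 + x^2*y^2 - y^2*z^2 + 4*x*y*z - 4*x^2 + 2
trace(a b a b a) = trace(a)*trace(b a b a) - trace(b a b)  (reduce the a square) = x*z^2 - y*z - x
trace(a^3 b a b) = trace(a)*trace(a b a b a) - trace(a b a b)  (reduce the a square) = x^2*z^2 - x*y*z - x^2 - z^2 + 2
trace(a^3 b a) = trace(a)*trace(a^2 b a) - trace(a^2 b)  (reduce the a square) = x^3*z - x^2*y - 2*x*z + y
trace(a b^2 a^3 b) = trace(b)*trace(a^3 b a b) - trace(a^3 b a)  (reduce the b square) = x^2*y*z^2 - x^3*z - x*y^2*z - y*z^2 + 2*x*z + y
trace(b^2 a^3 b^3 a) = trace(b)*trace(a b^2 a^3 b^2) - trace(a b^2 a^3 b)  (reduce the b square) = x^2*y^3*z^2 - 2*x^3*y^2*z - x*y^4*z + x^4*y + x^2*y^3 - x^2*y*z^2 - y^3*z^2 + x^3*z + 5*x*y^2*z - 4*x^2*y + y*z^2 - 2*x*z + y
trace(b^2 a^3 b^3 a^-1) = trace(b^2 a^3 b^3)*trace(a) - trace(b^2 a^3 b^3 a)  (eliminate a^-1) = x^3*y^4*z - x^4*y^3 - x^2*y^5 - x^2*y^3*z^2 - x^3*y^2*z + x^4*y + 5*x^2*y^3 + x^2*y*z^2 + y^3*z^2 - 2*x*y^2*z - 3*x^2*y - y*z^2 + x*z - y
trace(b a^3 b^3 a^-2 b) = trace(b^2 a^3 b^3 a^-1)*trace(a) - trace(b^2 a^3 b^3)  (eliminate a^-1) = x^4*y^4*z - x^5*y^3 - x^3*y^5 - x^3*y^3*z^2 - x^4*y^2*z - x^2*y^4*z + x^5*y + 6*x^3*y^3 + x^3*y*z^2 + x*y^5 + x*y^3*z^2 + x^2*y^2*z + y^4*z - 5*x^3*y - 6*x*y^3 - x*y*z^2 - 3*y^2*z + 6*x*y + z

x^4*y^4*z - x^5*y^3 - x^3*y^5 - x^3*y^3*z^2 - x^4*y^2*z - x^2*y^4*z + x^5*y + 6*x^3*y^3 + x^3*y*z^2 + x*y^5 + x*y^3*z^2 + x^2*y^2*z + y^4*z - 5*x^3*y - 6*x*y^3 - x*y*z^2 - 3*y^2*z + 6*x*y + z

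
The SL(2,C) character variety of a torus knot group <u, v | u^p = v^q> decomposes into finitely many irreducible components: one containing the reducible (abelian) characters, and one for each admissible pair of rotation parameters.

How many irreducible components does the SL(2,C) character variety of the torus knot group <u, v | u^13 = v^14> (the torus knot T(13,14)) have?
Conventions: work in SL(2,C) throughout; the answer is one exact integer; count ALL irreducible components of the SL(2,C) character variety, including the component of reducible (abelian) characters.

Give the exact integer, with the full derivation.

For T(13,14): irreducibility forces the central element u^13 = v^14 to one of +I, -I.
So on each irreducible component the traces are pinned: tr(u) = 2*cos(pi*alpha/13) with 1 <= alpha <= 12, tr(v) = 2*cos(pi*beta/14) with 1 <= beta <= 13.
The two central values (-1)^alpha I and (-1)^beta I must be the same matrix, so alpha and beta share a parity.
Counting: 6 odd alphas x 7 odd betas + 6 even alphas x 6 even betas = 42 + 36 = 78.
That is 78 components of irreducible characters, and with the reducible (abelian) component the total is 79.

79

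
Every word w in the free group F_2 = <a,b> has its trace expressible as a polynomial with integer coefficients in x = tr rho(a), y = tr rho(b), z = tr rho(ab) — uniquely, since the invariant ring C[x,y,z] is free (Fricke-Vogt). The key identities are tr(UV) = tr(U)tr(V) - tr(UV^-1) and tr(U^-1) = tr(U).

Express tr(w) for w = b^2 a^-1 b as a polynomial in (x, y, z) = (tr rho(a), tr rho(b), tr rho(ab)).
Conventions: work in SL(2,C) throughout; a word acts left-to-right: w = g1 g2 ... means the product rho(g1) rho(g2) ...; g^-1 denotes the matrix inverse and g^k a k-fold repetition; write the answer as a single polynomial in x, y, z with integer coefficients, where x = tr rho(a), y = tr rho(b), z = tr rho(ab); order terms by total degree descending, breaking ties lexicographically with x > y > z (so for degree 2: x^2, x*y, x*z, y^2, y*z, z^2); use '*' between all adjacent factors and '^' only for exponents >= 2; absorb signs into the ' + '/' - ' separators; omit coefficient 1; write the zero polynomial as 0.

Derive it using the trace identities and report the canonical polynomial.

x*y^3 - y^2*z - 2*x*y + z

so trace(b^2) = trace(b) trace(b) - trace(1) = y^2 - 2
trace(b^3) = trace(b) trace(b^2) - trace(b) = y^3 - 3*y
so trace(b a b) = trace(b) trace(a b) - trace(a) = y*z - x
reduce: trace(b^3 a) = trace(b) trace(b a b) - trace(b a) = y^2*z - x*y - z
trace(b^2 a^-1 b) = trace(b^3) trace(a) - trace(b^3 a) = x*y^3 - y^2*z - 2*x*y + z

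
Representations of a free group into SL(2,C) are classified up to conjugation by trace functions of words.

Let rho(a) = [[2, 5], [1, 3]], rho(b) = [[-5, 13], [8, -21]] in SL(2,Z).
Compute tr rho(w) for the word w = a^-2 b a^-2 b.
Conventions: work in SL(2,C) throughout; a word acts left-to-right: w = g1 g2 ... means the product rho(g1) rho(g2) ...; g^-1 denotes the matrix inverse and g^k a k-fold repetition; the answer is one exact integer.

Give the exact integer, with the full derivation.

rho(a^-1) = [[3, -5], [-1, 2]]
... * rho(a^-1) = [[3, -5], [-1, 2]]  ->  [[14, -25], [-5, 9]]
... * rho(b) = [[-5, 13], [8, -21]]  ->  [[-270, 707], [97, -254]]
... * rho(a^-1) = [[3, -5], [-1, 2]]  ->  [[-1517, 2764], [545, -993]]
... * rho(a^-1) = [[3, -5], [-1, 2]]  ->  [[-7315, 13113], [2628, -4711]]
... * rho(b) = [[-5, 13], [8, -21]]  ->  [[141479, -370468], [-50828, 133095]]
tr = 141479 + 133095 = 274574

274574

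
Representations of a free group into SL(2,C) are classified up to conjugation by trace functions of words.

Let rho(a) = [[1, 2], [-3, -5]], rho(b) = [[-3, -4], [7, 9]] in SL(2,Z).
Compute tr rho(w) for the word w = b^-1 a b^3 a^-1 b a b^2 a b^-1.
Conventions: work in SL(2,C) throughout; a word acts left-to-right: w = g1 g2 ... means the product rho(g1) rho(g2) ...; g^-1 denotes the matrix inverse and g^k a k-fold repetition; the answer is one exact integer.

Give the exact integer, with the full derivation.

-131878

rho(b^-1) = [[9, 4], [-7, -3]]
... * rho(a) = [[1, 2], [-3, -5]]  ->  [[-3, -2], [2, 1]]
... * rho(b) = [[-3, -4], [7, 9]]  ->  [[-5, -6], [1, 1]]
... * rho(b) = [[-3, -4], [7, 9]]  ->  [[-27, -34], [4, 5]]
... * rho(b) = [[-3, -4], [7, 9]]  ->  [[-157, -198], [23, 29]]
... * rho(a^-1) = [[-5, -2], [3, 1]]  ->  [[191, 116], [-28, -17]]
... * rho(b) = [[-3, -4], [7, 9]]  ->  [[239, 280], [-35, -41]]
... * rho(a) = [[1, 2], [-3, -5]]  ->  [[-601, -922], [88, 135]]
... * rho(b) = [[-3, -4], [7, 9]]  ->  [[-4651, -5894], [681, 863]]
... * rho(b) = [[-3, -4], [7, 9]]  ->  [[-27305, -34442], [3998, 5043]]
... * rho(a) = [[1, 2], [-3, -5]]  ->  [[76021, 117600], [-11131, -17219]]
... * rho(b^-1) = [[9, 4], [-7, -3]]  ->  [[-139011, -48716], [20354, 7133]]
tr = -139011 + 7133 = -131878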